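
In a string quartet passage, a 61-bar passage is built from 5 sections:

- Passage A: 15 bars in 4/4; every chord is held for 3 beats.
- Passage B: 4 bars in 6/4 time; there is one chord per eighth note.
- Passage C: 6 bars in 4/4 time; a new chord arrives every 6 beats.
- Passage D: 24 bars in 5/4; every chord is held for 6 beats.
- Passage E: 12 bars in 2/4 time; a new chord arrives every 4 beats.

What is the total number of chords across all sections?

A: 15 bars × 4 beats = 60 beats; 3 beats/chord → 20 chords.
B: 4 bars × 6 beats = 24 beats; 0.5 beats/chord → 48 chords.
C: 6 bars × 4 beats = 24 beats; 6 beats/chord → 4 chords.
D: 24 bars × 5 beats = 120 beats; 6 beats/chord → 20 chords.
E: 12 bars × 2 beats = 24 beats; 4 beats/chord → 6 chords.
Total: 20 + 48 + 4 + 20 + 6 = 98.

98 chords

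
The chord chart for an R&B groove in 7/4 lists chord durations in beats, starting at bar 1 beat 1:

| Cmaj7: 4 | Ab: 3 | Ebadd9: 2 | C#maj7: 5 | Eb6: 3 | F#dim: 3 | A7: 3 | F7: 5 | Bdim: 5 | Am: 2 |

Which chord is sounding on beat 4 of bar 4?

Beat 4 of bar 4 is beat (4−1)×7 + 4 = 25 overall.
Running totals: Cmaj7 ends at 4, Ab ends at 7, Ebadd9 ends at 9, C#maj7 ends at 14, Eb6 ends at 17, F#dim ends at 20, A7 ends at 23, F7 ends at 28.
Beat 25 falls within F7.

F7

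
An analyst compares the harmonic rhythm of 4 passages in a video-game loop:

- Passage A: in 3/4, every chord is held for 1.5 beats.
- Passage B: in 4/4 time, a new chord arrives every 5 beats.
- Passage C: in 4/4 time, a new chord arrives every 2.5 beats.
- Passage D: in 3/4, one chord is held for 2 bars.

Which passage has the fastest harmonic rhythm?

Passage A

A: each chord is 1.5 beats in 3/4, so 2 per bar.
B: each chord is 5 beats in 4/4, so 0.8 per bar.
C: each chord is 2.5 beats in 4/4, so 1.6 per bar.
D: each chord is 6 beats in 3/4, so 0.5 per bar.
Fastest is A at 2 chords/bar.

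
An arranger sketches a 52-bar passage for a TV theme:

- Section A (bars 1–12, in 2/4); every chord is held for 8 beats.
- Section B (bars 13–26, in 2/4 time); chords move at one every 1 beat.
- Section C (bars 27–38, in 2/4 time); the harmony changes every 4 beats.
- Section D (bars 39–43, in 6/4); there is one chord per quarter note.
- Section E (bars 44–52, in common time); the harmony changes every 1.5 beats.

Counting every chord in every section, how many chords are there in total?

91 chords

A: 12·2 = 24 beats, 24/8 = 3 chords.
B: 14·2 = 28 beats, 28/1 = 28 chords.
C: 12·2 = 24 beats, 24/4 = 6 chords.
D: 5·6 = 30 beats, 30/1 = 30 chords.
E: 9·4 = 36 beats, 36/1.5 = 24 chords.
Total: 3 + 28 + 6 + 30 + 24 = 91.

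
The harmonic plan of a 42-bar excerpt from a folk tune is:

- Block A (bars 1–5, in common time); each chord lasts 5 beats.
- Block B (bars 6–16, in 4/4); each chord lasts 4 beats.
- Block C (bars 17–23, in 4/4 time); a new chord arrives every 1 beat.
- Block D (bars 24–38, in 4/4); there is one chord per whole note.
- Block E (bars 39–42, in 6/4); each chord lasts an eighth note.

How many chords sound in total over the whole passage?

106 chords

A: 5 bars × 4 beats = 20 beats; 5 beats/chord → 4 chords.
B: 11 bars × 4 beats = 44 beats; 4 beats/chord → 11 chords.
C: 7 bars × 4 beats = 28 beats; 1 beat/chord → 28 chords.
D: 15 bars × 4 beats = 60 beats; 4 beats/chord → 15 chords.
E: 4 bars × 6 beats = 24 beats; 0.5 beats/chord → 48 chords.
Total: 4 + 11 + 28 + 15 + 48 = 106.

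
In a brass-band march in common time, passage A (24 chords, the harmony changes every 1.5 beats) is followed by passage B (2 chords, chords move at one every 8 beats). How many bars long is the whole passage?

13 bars

A: 24 × 1.5 = 36 beats = 9 bars.
B: 2 × 8 = 16 beats = 4 bars.
Total: 9 + 4 = 13 bars.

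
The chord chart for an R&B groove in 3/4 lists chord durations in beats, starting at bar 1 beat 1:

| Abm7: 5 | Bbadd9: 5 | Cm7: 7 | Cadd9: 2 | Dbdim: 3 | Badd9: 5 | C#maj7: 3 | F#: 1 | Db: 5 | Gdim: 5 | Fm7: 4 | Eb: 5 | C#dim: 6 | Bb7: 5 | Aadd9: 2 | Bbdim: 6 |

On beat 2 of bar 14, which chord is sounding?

Beat 2 of bar 14 is beat (14−1)×3 + 2 = 41 overall.
Running totals: Abm7 ends at 5, Bbadd9 ends at 10, Cm7 ends at 17, Cadd9 ends at 19, Dbdim ends at 22, Badd9 ends at 27, C#maj7 ends at 30, F# ends at 31, Db ends at 36, Gdim ends at 41.
Beat 41 falls within Gdim.

Gdim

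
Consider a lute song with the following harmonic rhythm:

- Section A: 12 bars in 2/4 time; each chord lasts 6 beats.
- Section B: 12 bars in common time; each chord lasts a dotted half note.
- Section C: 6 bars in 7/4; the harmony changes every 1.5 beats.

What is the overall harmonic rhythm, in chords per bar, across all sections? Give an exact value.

A: 12 bars of 2 beats is 24 beats; at 6 beats each that's 4 chords.
B: 12 bars of 4 beats is 48 beats; at 3 beats each that's 16 chords.
C: 6 bars of 7 beats is 42 beats; at 1.5 beats each that's 28 chords.
Overall: 48 chords over 30 bars → 48/30 = 1.6 chords per bar.

1.6 chords per bar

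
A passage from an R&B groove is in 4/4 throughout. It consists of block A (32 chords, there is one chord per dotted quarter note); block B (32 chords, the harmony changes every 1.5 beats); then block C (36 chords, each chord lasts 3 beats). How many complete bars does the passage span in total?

51 bars

A: 32 × 1.5 = 48 beats = 12 bars.
B: 32 × 1.5 = 48 beats = 12 bars.
C: 36 × 3 = 108 beats = 27 bars.
Total: 12 + 12 + 27 = 51 bars.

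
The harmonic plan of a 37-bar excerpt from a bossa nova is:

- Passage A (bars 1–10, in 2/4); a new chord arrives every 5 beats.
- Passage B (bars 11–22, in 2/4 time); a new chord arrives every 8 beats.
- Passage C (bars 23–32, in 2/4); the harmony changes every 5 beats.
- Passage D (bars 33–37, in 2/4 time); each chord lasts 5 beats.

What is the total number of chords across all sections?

A has 20 beats and chords last 5 each, so 4 chords.
B has 24 beats and chords last 8 each, so 3 chords.
C has 20 beats and chords last 5 each, so 4 chords.
D has 10 beats and chords last 5 each, so 2 chords.
Total: 4 + 3 + 4 + 2 = 13.

13 chords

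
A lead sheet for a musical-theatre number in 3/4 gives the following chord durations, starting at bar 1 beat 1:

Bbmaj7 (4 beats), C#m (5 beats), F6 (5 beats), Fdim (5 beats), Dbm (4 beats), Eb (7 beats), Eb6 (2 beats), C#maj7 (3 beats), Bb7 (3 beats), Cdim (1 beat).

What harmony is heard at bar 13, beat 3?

Beat 3 of bar 13 is beat (13−1)×3 + 3 = 39 overall.
Running totals: Bbmaj7 ends at 4, C#m ends at 9, F6 ends at 14, Fdim ends at 19, Dbm ends at 23, Eb ends at 30, Eb6 ends at 32, C#maj7 ends at 35, Bb7 ends at 38, Cdim ends at 39.
Beat 39 falls within Cdim.

Cdim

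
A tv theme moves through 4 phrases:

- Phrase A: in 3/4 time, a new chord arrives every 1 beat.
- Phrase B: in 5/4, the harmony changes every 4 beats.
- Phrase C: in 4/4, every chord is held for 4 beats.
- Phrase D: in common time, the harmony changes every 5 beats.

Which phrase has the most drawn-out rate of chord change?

A: 3 beats/bar ÷ 1 beat/chord = 3 chords/bar.
B: 5 beats/bar ÷ 4 beats/chord = 1.25 chords/bar.
C: 4 beats/bar ÷ 4 beats/chord = 1 chord/bar.
D: 4 beats/bar ÷ 5 beats/chord = 0.8 chords/bar.
Slowest is D at 0.8 chords/bar.

Phrase D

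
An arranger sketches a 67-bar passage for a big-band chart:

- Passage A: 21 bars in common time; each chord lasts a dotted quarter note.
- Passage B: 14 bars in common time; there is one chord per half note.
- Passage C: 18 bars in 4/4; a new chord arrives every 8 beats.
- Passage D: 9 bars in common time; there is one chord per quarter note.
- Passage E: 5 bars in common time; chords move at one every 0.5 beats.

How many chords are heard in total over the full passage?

169 chords

A has 84 beats and chords last 1.5 each, so 56 chords.
B has 56 beats and chords last 2 each, so 28 chords.
C has 72 beats and chords last 8 each, so 9 chords.
D has 36 beats and chords last 1 each, so 36 chords.
E has 20 beats and chords last 0.5 each, so 40 chords.
Total: 56 + 28 + 9 + 36 + 40 = 169.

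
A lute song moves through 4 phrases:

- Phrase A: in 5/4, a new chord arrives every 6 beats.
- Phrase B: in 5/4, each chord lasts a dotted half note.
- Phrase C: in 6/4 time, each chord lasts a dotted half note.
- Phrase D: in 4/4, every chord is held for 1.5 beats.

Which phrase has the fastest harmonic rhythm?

A: each chord is 6 beats in 5/4, so 5/6 per bar.
B: each chord is 3 beats in 5/4, so 5/3 per bar.
C: each chord is 3 beats in 6/4, so 2 per bar.
D: each chord is 1.5 beats in 4/4, so 8/3 per bar.
Fastest is D at 8/3 chords/bar.

Phrase D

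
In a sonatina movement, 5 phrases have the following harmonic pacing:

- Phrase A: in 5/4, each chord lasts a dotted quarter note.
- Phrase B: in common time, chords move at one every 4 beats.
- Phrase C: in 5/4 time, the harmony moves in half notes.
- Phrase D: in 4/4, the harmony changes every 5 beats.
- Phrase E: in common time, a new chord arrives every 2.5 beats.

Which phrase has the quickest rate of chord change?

A: each chord is 1.5 beats in 5/4, so 10/3 per bar.
B: each chord is 4 beats in 4/4, so 1 per bar.
C: each chord is 2 beats in 5/4, so 2.5 per bar.
D: each chord is 5 beats in 4/4, so 0.8 per bar.
E: each chord is 2.5 beats in 4/4, so 1.6 per bar.
Fastest is A at 10/3 chords/bar.

Phrase A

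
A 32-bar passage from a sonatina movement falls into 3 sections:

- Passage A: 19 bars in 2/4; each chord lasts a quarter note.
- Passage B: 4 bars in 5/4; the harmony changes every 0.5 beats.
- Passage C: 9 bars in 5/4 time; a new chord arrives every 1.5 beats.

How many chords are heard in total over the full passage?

A: 19 bars × 2 beats = 38 beats; 1 beat/chord → 38 chords.
B: 4 bars × 5 beats = 20 beats; 0.5 beats/chord → 40 chords.
C: 9 bars × 5 beats = 45 beats; 1.5 beats/chord → 30 chords.
Total: 38 + 40 + 30 = 108.

108 chords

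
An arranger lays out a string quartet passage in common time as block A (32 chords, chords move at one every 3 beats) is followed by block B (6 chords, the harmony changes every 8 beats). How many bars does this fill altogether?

A: 32 × 3 = 96 beats = 24 bars.
B: 6 × 8 = 48 beats = 12 bars.
Total: 24 + 12 = 36 bars.

36 bars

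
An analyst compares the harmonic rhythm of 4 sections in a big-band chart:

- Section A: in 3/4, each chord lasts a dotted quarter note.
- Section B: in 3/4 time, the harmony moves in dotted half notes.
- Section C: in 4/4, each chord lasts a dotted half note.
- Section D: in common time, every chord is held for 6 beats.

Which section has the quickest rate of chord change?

A: 3 beats/bar ÷ 1.5 beats/chord = 2 chords/bar.
B: 3 beats/bar ÷ 3 beats/chord = 1 chord/bar.
C: 4 beats/bar ÷ 3 beats/chord = 4/3 chords/bar.
D: 4 beats/bar ÷ 6 beats/chord = 2/3 chords/bar.
Fastest is A at 2 chords/bar.

Section A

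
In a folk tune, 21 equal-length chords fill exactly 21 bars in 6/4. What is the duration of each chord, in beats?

21 bars × 6 beats/bar = 126 beats total.
126 beats ÷ 21 chords = 6 beats per chord.

6 beats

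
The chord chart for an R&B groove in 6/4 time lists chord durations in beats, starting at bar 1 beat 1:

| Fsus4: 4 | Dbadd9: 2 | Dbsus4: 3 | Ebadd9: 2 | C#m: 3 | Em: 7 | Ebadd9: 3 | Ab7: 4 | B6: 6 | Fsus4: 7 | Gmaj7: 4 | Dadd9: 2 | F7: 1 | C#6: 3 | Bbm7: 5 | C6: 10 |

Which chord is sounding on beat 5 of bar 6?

Beat 5 of bar 6 is beat (6−1)×6 + 5 = 35 overall.
Running totals: Fsus4 ends at 4, Dbadd9 ends at 6, Dbsus4 ends at 9, Ebadd9 ends at 11, C#m ends at 14, Em ends at 21, Ebadd9 ends at 24, Ab7 ends at 28, B6 ends at 34, Fsus4 ends at 41.
Beat 35 falls within Fsus4.

Fsus4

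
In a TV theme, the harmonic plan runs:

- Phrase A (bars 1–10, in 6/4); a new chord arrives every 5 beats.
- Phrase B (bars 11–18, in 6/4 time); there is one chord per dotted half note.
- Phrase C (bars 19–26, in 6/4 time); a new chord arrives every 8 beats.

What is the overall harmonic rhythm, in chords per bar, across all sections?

17/13 chords per bar

A: 10 bars of 6 beats is 60 beats; at 5 beats each that's 12 chords.
B: 8 bars of 6 beats is 48 beats; at 3 beats each that's 16 chords.
C: 8 bars of 6 beats is 48 beats; at 8 beats each that's 6 chords.
Overall: 34 chords over 26 bars → 34/26 = 17/13 chords per bar.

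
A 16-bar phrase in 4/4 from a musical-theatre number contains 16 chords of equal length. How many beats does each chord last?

4 beats

16 bars × 4 beats/bar = 64 beats total.
64 beats ÷ 16 chords = 4 beats per chord.
(That is a whole note.)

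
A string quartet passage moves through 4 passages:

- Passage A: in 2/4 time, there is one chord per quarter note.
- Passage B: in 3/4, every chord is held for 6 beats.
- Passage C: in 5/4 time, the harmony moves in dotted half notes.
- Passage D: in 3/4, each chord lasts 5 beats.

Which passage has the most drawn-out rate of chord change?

Passage B

A: each chord is 1 beat in 2/4, so 2 per bar.
B: each chord is 6 beats in 3/4, so 0.5 per bar.
C: each chord is 3 beats in 5/4, so 5/3 per bar.
D: each chord is 5 beats in 3/4, so 0.6 per bar.
Slowest is B at 0.5 chords/bar.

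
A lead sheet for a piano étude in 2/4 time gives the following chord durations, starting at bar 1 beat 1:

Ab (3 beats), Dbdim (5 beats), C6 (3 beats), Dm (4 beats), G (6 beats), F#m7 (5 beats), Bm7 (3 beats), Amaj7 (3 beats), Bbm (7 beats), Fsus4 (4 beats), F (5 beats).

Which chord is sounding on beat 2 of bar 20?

Beat 2 of bar 20 is beat (20−1)×2 + 2 = 40 overall.
Running totals: Ab ends at 3, Dbdim ends at 8, C6 ends at 11, Dm ends at 15, G ends at 21, F#m7 ends at 26, Bm7 ends at 29, Amaj7 ends at 32, Bbm ends at 39, Fsus4 ends at 43.
Beat 40 falls within Fsus4.

Fsus4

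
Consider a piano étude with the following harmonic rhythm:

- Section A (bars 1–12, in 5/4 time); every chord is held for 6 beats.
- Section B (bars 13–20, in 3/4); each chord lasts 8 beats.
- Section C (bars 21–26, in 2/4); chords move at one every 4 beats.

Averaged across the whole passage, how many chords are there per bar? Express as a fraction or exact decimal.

8/13 chords per bar

A: 12 × 5 = 60 beats ÷ 6 = 10 chords.
B: 8 × 3 = 24 beats ÷ 8 = 3 chords.
C: 6 × 2 = 12 beats ÷ 4 = 3 chords.
Overall: 16 chords over 26 bars → 16/26 = 8/13 chords per bar.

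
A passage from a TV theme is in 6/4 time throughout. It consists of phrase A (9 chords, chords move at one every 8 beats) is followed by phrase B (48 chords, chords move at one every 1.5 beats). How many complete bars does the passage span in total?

A: 9 × 8 = 72 beats = 12 bars.
B: 48 × 1.5 = 72 beats = 12 bars.
Total: 12 + 12 = 24 bars.

24 bars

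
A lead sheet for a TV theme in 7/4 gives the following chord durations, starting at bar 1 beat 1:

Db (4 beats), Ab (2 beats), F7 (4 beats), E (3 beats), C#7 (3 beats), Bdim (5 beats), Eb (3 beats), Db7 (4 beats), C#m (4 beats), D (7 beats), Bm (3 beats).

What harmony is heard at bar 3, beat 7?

Bdim

Beat 7 of bar 3 is beat (3−1)×7 + 7 = 21 overall.
Running totals: Db ends at 4, Ab ends at 6, F7 ends at 10, E ends at 13, C#7 ends at 16, Bdim ends at 21.
Beat 21 falls within Bdim.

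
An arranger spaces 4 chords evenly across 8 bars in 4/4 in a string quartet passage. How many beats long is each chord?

8 beats

8 bars × 4 beats/bar = 32 beats total.
32 beats ÷ 4 chords = 8 beats per chord.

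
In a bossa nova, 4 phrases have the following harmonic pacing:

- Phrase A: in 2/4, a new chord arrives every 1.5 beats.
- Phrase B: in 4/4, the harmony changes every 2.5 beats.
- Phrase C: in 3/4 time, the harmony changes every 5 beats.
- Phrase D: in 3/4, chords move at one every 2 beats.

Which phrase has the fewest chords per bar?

A: 2/1.5 = 4/3 chords/bar.
B: 4/2.5 = 1.6 chords/bar.
C: 3/5 = 0.6 chords/bar.
D: 3/2 = 1.5 chords/bar.
Slowest is C at 0.6 chords/bar.

Phrase C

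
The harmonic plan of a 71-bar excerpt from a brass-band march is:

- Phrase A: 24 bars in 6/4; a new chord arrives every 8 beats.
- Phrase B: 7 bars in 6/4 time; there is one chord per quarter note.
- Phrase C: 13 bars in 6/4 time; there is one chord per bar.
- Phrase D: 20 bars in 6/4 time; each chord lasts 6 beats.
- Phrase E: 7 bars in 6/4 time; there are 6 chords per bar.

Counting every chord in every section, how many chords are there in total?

135 chords

A: 24·6 = 144 beats, 144/8 = 18 chords.
B: 7·6 = 42 beats, 42/1 = 42 chords.
C: 13·6 = 78 beats, 78/6 = 13 chords.
D: 20·6 = 120 beats, 120/6 = 20 chords.
E: 7·6 = 42 beats, 42/1 = 42 chords.
Total: 18 + 42 + 13 + 20 + 42 = 135.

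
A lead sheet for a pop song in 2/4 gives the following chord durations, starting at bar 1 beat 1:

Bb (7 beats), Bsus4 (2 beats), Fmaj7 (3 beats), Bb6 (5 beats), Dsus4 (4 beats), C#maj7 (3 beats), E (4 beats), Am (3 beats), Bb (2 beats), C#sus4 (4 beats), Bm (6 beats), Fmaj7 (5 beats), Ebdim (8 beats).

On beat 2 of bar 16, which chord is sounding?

Bb

Beat 2 of bar 16 is beat (16−1)×2 + 2 = 32 overall.
Running totals: Bb ends at 7, Bsus4 ends at 9, Fmaj7 ends at 12, Bb6 ends at 17, Dsus4 ends at 21, C#maj7 ends at 24, E ends at 28, Am ends at 31, Bb ends at 33.
Beat 32 falls within Bb.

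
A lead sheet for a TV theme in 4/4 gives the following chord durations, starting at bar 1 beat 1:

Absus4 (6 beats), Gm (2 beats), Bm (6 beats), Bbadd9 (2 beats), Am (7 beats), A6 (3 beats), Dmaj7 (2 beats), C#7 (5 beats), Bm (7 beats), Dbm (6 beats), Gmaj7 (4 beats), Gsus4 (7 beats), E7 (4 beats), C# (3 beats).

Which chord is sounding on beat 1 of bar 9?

C#7

Beat 1 of bar 9 is beat (9−1)×4 + 1 = 33 overall.
Running totals: Absus4 ends at 6, Gm ends at 8, Bm ends at 14, Bbadd9 ends at 16, Am ends at 23, A6 ends at 26, Dmaj7 ends at 28, C#7 ends at 33.
Beat 33 falls within C#7.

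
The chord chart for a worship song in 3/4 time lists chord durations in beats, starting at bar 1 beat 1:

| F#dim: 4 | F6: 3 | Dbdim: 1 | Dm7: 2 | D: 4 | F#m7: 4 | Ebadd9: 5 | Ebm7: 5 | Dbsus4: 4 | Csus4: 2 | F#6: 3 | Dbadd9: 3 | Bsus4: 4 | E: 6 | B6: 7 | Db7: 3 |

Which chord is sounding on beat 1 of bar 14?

Beat 1 of bar 14 is beat (14−1)×3 + 1 = 40 overall.
Running totals: F#dim ends at 4, F6 ends at 7, Dbdim ends at 8, Dm7 ends at 10, D ends at 14, F#m7 ends at 18, Ebadd9 ends at 23, Ebm7 ends at 28, Dbsus4 ends at 32, Csus4 ends at 34, F#6 ends at 37, Dbadd9 ends at 40.
Beat 40 falls within Dbadd9.

Dbadd9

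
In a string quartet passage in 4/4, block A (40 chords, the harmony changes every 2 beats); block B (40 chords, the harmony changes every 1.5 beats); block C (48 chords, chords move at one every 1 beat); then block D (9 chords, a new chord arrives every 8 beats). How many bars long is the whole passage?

A: 40 × 2 = 80 beats = 20 bars.
B: 40 × 1.5 = 60 beats = 15 bars.
C: 48 × 1 = 48 beats = 12 bars.
D: 9 × 8 = 72 beats = 18 bars.
Total: 20 + 15 + 12 + 18 = 65 bars.

65 bars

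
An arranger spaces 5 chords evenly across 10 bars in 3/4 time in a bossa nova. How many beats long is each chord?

6 beats

10 bars × 3 beats/bar = 30 beats total.
30 beats ÷ 5 chords = 6 beats per chord.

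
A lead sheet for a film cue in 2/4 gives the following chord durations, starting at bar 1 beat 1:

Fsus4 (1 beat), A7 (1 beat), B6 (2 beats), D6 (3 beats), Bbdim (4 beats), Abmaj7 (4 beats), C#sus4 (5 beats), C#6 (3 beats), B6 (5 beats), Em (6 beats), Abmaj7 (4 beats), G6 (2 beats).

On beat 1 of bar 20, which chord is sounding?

G6

Beat 1 of bar 20 is beat (20−1)×2 + 1 = 39 overall.
Running totals: Fsus4 ends at 1, A7 ends at 2, B6 ends at 4, D6 ends at 7, Bbdim ends at 11, Abmaj7 ends at 15, C#sus4 ends at 20, C#6 ends at 23, B6 ends at 28, Em ends at 34, Abmaj7 ends at 38, G6 ends at 40.
Beat 39 falls within G6.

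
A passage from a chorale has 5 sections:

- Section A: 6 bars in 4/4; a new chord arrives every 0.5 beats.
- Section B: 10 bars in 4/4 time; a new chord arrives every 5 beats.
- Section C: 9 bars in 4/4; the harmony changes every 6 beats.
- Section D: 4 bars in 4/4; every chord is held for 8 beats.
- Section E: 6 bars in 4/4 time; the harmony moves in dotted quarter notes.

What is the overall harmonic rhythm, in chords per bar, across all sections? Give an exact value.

16/7 chords per bar

A: 6 bars of 4 beats is 24 beats; at 0.5 beats each that's 48 chords.
B: 10 bars of 4 beats is 40 beats; at 5 beats each that's 8 chords.
C: 9 bars of 4 beats is 36 beats; at 6 beats each that's 6 chords.
D: 4 bars of 4 beats is 16 beats; at 8 beats each that's 2 chords.
E: 6 bars of 4 beats is 24 beats; at 1.5 beats each that's 16 chords.
Overall: 80 chords over 35 bars → 80/35 = 16/7 chords per bar.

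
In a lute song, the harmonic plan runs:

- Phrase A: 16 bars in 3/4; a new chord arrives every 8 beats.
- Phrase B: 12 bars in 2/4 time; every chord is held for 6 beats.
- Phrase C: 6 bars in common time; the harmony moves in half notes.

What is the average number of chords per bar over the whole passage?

11/17 chords per bar

A: 16 × 3 = 48 beats ÷ 8 = 6 chords.
B: 12 × 2 = 24 beats ÷ 6 = 4 chords.
C: 6 × 4 = 24 beats ÷ 2 = 12 chords.
Overall: 22 chords over 34 bars → 22/34 = 11/17 chords per bar.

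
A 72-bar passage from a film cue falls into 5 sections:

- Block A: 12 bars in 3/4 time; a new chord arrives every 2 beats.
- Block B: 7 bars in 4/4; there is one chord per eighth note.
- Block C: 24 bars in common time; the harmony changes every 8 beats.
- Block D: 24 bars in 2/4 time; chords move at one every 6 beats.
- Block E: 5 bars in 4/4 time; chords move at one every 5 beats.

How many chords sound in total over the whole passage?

98 chords

A has 36 beats and chords last 2 each, so 18 chords.
B has 28 beats and chords last 0.5 each, so 56 chords.
C has 96 beats and chords last 8 each, so 12 chords.
D has 48 beats and chords last 6 each, so 8 chords.
E has 20 beats and chords last 5 each, so 4 chords.
Total: 18 + 56 + 12 + 8 + 4 = 98.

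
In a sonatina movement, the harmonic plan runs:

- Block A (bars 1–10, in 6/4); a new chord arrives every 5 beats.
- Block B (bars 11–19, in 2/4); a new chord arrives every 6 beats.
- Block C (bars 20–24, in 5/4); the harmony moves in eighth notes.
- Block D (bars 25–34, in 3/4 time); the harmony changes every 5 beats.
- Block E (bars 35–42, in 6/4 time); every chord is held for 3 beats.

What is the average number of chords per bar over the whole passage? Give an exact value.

A: 10 × 6 = 60 beats ÷ 5 = 12 chords.
B: 9 × 2 = 18 beats ÷ 6 = 3 chords.
C: 5 × 5 = 25 beats ÷ 0.5 = 50 chords.
D: 10 × 3 = 30 beats ÷ 5 = 6 chords.
E: 8 × 6 = 48 beats ÷ 3 = 16 chords.
Overall: 87 chords over 42 bars → 87/42 = 29/14 chords per bar.

29/14 chords per bar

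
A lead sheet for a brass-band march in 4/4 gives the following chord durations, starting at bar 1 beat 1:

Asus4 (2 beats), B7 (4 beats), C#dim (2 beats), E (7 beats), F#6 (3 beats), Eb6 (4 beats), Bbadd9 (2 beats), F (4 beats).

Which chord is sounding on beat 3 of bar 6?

Beat 3 of bar 6 is beat (6−1)×4 + 3 = 23 overall.
Running totals: Asus4 ends at 2, B7 ends at 6, C#dim ends at 8, E ends at 15, F#6 ends at 18, Eb6 ends at 22, Bbadd9 ends at 24.
Beat 23 falls within Bbadd9.

Bbadd9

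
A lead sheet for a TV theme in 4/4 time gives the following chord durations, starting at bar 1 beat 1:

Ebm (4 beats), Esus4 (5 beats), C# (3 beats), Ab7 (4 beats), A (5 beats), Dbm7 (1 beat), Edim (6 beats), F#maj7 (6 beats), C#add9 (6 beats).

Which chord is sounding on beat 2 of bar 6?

Dbm7

Beat 2 of bar 6 is beat (6−1)×4 + 2 = 22 overall.
Running totals: Ebm ends at 4, Esus4 ends at 9, C# ends at 12, Ab7 ends at 16, A ends at 21, Dbm7 ends at 22.
Beat 22 falls within Dbm7.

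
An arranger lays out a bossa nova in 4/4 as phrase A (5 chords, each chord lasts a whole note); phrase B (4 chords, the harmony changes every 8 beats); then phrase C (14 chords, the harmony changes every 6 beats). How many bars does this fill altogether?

34 bars

A: 5 × 4 = 20 beats = 5 bars.
B: 4 × 8 = 32 beats = 8 bars.
C: 14 × 6 = 84 beats = 21 bars.
Total: 5 + 8 + 21 = 34 bars.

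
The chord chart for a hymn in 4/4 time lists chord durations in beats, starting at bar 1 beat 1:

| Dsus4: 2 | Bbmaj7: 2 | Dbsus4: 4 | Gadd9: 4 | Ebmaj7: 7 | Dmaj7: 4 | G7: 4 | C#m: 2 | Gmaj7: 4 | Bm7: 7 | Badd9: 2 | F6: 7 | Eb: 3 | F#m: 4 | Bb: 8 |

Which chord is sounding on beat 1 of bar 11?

Beat 1 of bar 11 is beat (11−1)×4 + 1 = 41 overall.
Running totals: Dsus4 ends at 2, Bbmaj7 ends at 4, Dbsus4 ends at 8, Gadd9 ends at 12, Ebmaj7 ends at 19, Dmaj7 ends at 23, G7 ends at 27, C#m ends at 29, Gmaj7 ends at 33, Bm7 ends at 40, Badd9 ends at 42.
Beat 41 falls within Badd9.

Badd9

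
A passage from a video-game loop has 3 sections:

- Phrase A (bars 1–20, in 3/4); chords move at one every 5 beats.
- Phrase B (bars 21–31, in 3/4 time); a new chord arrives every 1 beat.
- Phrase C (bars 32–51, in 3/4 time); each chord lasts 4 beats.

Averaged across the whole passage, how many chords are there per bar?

20/17 chords per bar

A: 20 × 3 = 60 beats ÷ 5 = 12 chords.
B: 11 × 3 = 33 beats ÷ 1 = 33 chords.
C: 20 × 3 = 60 beats ÷ 4 = 15 chords.
Overall: 60 chords over 51 bars → 60/51 = 20/17 chords per bar.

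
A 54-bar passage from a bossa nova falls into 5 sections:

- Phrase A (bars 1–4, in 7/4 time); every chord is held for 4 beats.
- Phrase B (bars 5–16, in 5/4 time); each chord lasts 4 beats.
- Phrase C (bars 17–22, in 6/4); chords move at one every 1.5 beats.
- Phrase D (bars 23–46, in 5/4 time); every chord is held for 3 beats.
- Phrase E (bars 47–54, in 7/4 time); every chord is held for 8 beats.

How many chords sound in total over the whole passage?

93 chords

A has 28 beats and chords last 4 each, so 7 chords.
B has 60 beats and chords last 4 each, so 15 chords.
C has 36 beats and chords last 1.5 each, so 24 chords.
D has 120 beats and chords last 3 each, so 40 chords.
E has 56 beats and chords last 8 each, so 7 chords.
Total: 7 + 15 + 24 + 40 + 7 = 93.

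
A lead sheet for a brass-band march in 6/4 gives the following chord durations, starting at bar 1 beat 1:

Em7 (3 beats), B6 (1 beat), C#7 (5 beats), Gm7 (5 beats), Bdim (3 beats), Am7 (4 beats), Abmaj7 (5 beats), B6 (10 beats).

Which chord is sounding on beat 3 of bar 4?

Am7

Beat 3 of bar 4 is beat (4−1)×6 + 3 = 21 overall.
Running totals: Em7 ends at 3, B6 ends at 4, C#7 ends at 9, Gm7 ends at 14, Bdim ends at 17, Am7 ends at 21.
Beat 21 falls within Am7.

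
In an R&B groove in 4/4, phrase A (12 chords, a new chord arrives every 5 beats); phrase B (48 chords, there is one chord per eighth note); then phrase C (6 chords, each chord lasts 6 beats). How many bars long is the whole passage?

A: 12 × 5 = 60 beats = 15 bars.
B: 48 × 0.5 = 24 beats = 6 bars.
C: 6 × 6 = 36 beats = 9 bars.
Total: 15 + 6 + 9 = 30 bars.

30 bars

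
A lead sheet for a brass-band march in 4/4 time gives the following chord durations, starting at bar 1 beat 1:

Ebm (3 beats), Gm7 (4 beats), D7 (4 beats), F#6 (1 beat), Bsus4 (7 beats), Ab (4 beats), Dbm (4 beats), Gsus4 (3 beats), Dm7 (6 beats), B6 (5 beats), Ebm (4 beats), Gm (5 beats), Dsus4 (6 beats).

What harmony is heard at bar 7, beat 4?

Beat 4 of bar 7 is beat (7−1)×4 + 4 = 28 overall.
Running totals: Ebm ends at 3, Gm7 ends at 7, D7 ends at 11, F#6 ends at 12, Bsus4 ends at 19, Ab ends at 23, Dbm ends at 27, Gsus4 ends at 30.
Beat 28 falls within Gsus4.

Gsus4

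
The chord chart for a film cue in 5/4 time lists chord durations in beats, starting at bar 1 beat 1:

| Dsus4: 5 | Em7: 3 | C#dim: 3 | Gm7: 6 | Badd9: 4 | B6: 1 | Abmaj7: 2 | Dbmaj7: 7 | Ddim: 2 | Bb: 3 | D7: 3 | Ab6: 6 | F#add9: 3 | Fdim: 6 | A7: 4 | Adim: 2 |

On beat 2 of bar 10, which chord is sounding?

Beat 2 of bar 10 is beat (10−1)×5 + 2 = 47 overall.
Running totals: Dsus4 ends at 5, Em7 ends at 8, C#dim ends at 11, Gm7 ends at 17, Badd9 ends at 21, B6 ends at 22, Abmaj7 ends at 24, Dbmaj7 ends at 31, Ddim ends at 33, Bb ends at 36, D7 ends at 39, Ab6 ends at 45, F#add9 ends at 48.
Beat 47 falls within F#add9.

F#add9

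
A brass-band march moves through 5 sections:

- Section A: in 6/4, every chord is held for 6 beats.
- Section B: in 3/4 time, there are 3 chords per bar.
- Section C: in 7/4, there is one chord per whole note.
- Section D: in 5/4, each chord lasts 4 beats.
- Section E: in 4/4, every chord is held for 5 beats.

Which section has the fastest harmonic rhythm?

A: 6/6 = 1 chord/bar.
B: 3/1 = 3 chords/bar.
C: 7/4 = 1.75 chords/bar.
D: 5/4 = 1.25 chords/bar.
E: 4/5 = 0.8 chords/bar.
Fastest is B at 3 chords/bar.

Section B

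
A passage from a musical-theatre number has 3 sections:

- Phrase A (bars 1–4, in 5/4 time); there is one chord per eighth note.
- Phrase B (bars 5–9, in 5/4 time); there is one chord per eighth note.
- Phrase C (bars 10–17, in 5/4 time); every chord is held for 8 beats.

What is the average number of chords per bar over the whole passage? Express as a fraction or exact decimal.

95/17 chords per bar

A: 4 bars of 5 beats is 20 beats; at 0.5 beats each that's 40 chords.
B: 5 bars of 5 beats is 25 beats; at 0.5 beats each that's 50 chords.
C: 8 bars of 5 beats is 40 beats; at 8 beats each that's 5 chords.
Overall: 95 chords over 17 bars → 95/17 = 95/17 chords per bar.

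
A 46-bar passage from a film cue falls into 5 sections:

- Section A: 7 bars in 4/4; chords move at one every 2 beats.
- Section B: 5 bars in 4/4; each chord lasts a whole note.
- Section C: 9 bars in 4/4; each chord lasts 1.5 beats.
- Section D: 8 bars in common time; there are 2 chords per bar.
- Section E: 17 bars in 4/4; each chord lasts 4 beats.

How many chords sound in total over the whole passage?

76 chords

A: 7 bars × 4 beats = 28 beats; 2 beats/chord → 14 chords.
B: 5 bars × 4 beats = 20 beats; 4 beats/chord → 5 chords.
C: 9 bars × 4 beats = 36 beats; 1.5 beats/chord → 24 chords.
D: 8 bars × 4 beats = 32 beats; 2 beats/chord → 16 chords.
E: 17 bars × 4 beats = 68 beats; 4 beats/chord → 17 chords.
Total: 14 + 5 + 24 + 16 + 17 = 76.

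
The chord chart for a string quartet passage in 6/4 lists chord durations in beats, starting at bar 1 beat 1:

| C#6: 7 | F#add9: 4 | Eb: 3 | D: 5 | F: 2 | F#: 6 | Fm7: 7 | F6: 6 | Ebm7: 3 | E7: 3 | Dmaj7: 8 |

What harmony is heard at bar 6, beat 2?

Beat 2 of bar 6 is beat (6−1)×6 + 2 = 32 overall.
Running totals: C#6 ends at 7, F#add9 ends at 11, Eb ends at 14, D ends at 19, F ends at 21, F# ends at 27, Fm7 ends at 34.
Beat 32 falls within Fm7.

Fm7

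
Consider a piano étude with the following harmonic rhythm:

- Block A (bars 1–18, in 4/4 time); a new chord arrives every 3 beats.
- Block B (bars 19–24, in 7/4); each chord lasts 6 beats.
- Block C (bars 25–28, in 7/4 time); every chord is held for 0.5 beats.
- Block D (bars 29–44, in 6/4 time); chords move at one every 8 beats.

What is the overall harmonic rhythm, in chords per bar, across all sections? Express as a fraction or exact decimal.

A: 18 × 4 = 72 beats ÷ 3 = 24 chords.
B: 6 × 7 = 42 beats ÷ 6 = 7 chords.
C: 4 × 7 = 28 beats ÷ 0.5 = 56 chords.
D: 16 × 6 = 96 beats ÷ 8 = 12 chords.
Overall: 99 chords over 44 bars → 99/44 = 2.25 chords per bar.

2.25 chords per bar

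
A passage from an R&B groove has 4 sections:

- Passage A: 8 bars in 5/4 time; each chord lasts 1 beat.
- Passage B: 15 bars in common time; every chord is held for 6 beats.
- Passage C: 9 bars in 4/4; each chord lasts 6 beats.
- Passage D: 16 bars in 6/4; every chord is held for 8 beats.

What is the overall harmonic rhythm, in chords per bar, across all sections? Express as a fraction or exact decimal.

17/12 chords per bar

A: 8 bars of 5 beats is 40 beats; at 1 beat each that's 40 chords.
B: 15 bars of 4 beats is 60 beats; at 6 beats each that's 10 chords.
C: 9 bars of 4 beats is 36 beats; at 6 beats each that's 6 chords.
D: 16 bars of 6 beats is 96 beats; at 8 beats each that's 12 chords.
Overall: 68 chords over 48 bars → 68/48 = 17/12 chords per bar.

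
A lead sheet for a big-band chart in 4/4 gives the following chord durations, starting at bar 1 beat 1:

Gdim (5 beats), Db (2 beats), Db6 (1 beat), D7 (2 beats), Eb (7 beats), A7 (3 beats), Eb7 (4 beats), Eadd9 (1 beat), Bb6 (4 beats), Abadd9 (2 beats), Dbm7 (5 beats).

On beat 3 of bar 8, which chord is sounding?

Abadd9

Beat 3 of bar 8 is beat (8−1)×4 + 3 = 31 overall.
Running totals: Gdim ends at 5, Db ends at 7, Db6 ends at 8, D7 ends at 10, Eb ends at 17, A7 ends at 20, Eb7 ends at 24, Eadd9 ends at 25, Bb6 ends at 29, Abadd9 ends at 31.
Beat 31 falls within Abadd9.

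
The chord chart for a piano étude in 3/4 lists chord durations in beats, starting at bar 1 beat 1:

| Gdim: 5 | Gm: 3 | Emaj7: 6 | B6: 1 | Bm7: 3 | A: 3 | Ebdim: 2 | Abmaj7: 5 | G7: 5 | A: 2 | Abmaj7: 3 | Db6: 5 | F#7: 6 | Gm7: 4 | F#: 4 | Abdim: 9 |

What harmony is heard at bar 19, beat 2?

F#

Beat 2 of bar 19 is beat (19−1)×3 + 2 = 56 overall.
Running totals: Gdim ends at 5, Gm ends at 8, Emaj7 ends at 14, B6 ends at 15, Bm7 ends at 18, A ends at 21, Ebdim ends at 23, Abmaj7 ends at 28, G7 ends at 33, A ends at 35, Abmaj7 ends at 38, Db6 ends at 43, F#7 ends at 49, Gm7 ends at 53, F# ends at 57.
Beat 56 falls within F#.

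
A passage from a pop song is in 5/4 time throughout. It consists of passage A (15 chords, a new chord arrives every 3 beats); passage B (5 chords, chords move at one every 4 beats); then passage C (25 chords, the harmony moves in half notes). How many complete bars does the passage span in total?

A: 15 × 3 = 45 beats = 9 bars.
B: 5 × 4 = 20 beats = 4 bars.
C: 25 × 2 = 50 beats = 10 bars.
Total: 9 + 4 + 10 = 23 bars.

23 bars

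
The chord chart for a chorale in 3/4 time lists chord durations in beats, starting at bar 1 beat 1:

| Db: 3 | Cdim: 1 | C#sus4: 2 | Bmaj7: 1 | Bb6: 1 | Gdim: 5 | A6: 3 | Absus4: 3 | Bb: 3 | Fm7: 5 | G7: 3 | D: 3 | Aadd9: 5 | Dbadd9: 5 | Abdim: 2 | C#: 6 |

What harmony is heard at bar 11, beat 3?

Beat 3 of bar 11 is beat (11−1)×3 + 3 = 33 overall.
Running totals: Db ends at 3, Cdim ends at 4, C#sus4 ends at 6, Bmaj7 ends at 7, Bb6 ends at 8, Gdim ends at 13, A6 ends at 16, Absus4 ends at 19, Bb ends at 22, Fm7 ends at 27, G7 ends at 30, D ends at 33.
Beat 33 falls within D.

D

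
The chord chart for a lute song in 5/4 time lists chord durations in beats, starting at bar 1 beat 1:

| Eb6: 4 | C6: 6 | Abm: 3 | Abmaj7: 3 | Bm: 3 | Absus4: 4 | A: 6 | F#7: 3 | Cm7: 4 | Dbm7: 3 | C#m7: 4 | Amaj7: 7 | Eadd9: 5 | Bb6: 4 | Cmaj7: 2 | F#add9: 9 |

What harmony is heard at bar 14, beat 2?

Beat 2 of bar 14 is beat (14−1)×5 + 2 = 67 overall.
Running totals: Eb6 ends at 4, C6 ends at 10, Abm ends at 13, Abmaj7 ends at 16, Bm ends at 19, Absus4 ends at 23, A ends at 29, F#7 ends at 32, Cm7 ends at 36, Dbm7 ends at 39, C#m7 ends at 43, Amaj7 ends at 50, Eadd9 ends at 55, Bb6 ends at 59, Cmaj7 ends at 61, F#add9 ends at 70.
Beat 67 falls within F#add9.

F#add9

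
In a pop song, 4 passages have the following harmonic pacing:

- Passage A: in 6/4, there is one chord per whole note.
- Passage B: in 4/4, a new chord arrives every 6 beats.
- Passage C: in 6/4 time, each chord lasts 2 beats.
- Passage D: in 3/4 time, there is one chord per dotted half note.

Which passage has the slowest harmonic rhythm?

Passage B

A: 6 beats/bar ÷ 4 beats/chord = 1.5 chords/bar.
B: 4 beats/bar ÷ 6 beats/chord = 2/3 chords/bar.
C: 6 beats/bar ÷ 2 beats/chord = 3 chords/bar.
D: 3 beats/bar ÷ 3 beats/chord = 1 chord/bar.
Slowest is B at 2/3 chords/bar.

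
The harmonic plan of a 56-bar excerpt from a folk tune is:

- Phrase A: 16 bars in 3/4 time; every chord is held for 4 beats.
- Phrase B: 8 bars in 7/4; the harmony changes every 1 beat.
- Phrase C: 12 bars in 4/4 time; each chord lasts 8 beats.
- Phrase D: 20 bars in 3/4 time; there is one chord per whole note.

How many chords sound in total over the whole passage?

A: 16·3 = 48 beats, 48/4 = 12 chords.
B: 8·7 = 56 beats, 56/1 = 56 chords.
C: 12·4 = 48 beats, 48/8 = 6 chords.
D: 20·3 = 60 beats, 60/4 = 15 chords.
Total: 12 + 56 + 6 + 15 = 89.

89 chords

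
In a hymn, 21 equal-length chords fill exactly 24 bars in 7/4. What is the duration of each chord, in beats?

8 beats

24 bars × 7 beats/bar = 168 beats total.
168 beats ÷ 21 chords = 8 beats per chord.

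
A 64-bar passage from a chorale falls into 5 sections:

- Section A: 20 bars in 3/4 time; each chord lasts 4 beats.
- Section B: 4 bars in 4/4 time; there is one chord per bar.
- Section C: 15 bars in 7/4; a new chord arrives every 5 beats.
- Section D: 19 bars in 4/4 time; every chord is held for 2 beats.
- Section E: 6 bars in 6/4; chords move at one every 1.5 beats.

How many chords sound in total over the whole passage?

102 chords

A: 20 bars × 3 beats = 60 beats; 4 beats/chord → 15 chords.
B: 4 bars × 4 beats = 16 beats; 4 beats/chord → 4 chords.
C: 15 bars × 7 beats = 105 beats; 5 beats/chord → 21 chords.
D: 19 bars × 4 beats = 76 beats; 2 beats/chord → 38 chords.
E: 6 bars × 6 beats = 36 beats; 1.5 beats/chord → 24 chords.
Total: 15 + 4 + 21 + 38 + 24 = 102.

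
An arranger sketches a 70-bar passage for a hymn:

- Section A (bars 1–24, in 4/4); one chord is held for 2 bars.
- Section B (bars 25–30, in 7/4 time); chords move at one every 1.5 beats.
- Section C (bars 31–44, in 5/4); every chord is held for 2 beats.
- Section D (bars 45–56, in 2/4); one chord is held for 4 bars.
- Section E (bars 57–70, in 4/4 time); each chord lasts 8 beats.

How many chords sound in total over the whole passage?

85 chords

A: 24 bars × 4 beats = 96 beats; 8 beats/chord → 12 chords.
B: 6 bars × 7 beats = 42 beats; 1.5 beats/chord → 28 chords.
C: 14 bars × 5 beats = 70 beats; 2 beats/chord → 35 chords.
D: 12 bars × 2 beats = 24 beats; 8 beats/chord → 3 chords.
E: 14 bars × 4 beats = 56 beats; 8 beats/chord → 7 chords.
Total: 12 + 28 + 35 + 3 + 7 = 85.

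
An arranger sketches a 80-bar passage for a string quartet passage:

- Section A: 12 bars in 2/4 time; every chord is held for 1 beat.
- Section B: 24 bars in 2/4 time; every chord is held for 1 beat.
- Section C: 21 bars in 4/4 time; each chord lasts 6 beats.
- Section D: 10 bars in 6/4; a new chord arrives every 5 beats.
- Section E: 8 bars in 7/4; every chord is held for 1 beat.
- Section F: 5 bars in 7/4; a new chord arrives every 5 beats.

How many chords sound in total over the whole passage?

161 chords

A: 12·2 = 24 beats, 24/1 = 24 chords.
B: 24·2 = 48 beats, 48/1 = 48 chords.
C: 21·4 = 84 beats, 84/6 = 14 chords.
D: 10·6 = 60 beats, 60/5 = 12 chords.
E: 8·7 = 56 beats, 56/1 = 56 chords.
F: 5·7 = 35 beats, 35/5 = 7 chords.
Total: 24 + 48 + 14 + 12 + 56 + 7 = 161.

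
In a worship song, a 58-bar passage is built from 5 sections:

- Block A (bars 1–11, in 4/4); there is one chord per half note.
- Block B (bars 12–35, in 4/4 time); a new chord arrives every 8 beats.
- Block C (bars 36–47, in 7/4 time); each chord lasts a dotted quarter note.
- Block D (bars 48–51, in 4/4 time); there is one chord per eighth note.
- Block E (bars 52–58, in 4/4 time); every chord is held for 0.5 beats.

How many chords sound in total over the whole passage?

A: 11·4 = 44 beats, 44/2 = 22 chords.
B: 24·4 = 96 beats, 96/8 = 12 chords.
C: 12·7 = 84 beats, 84/1.5 = 56 chords.
D: 4·4 = 16 beats, 16/0.5 = 32 chords.
E: 7·4 = 28 beats, 28/0.5 = 56 chords.
Total: 22 + 12 + 56 + 32 + 56 = 178.

178 chords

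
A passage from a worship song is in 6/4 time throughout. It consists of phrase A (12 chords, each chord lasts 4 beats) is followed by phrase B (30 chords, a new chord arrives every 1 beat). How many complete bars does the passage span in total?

A: 12 × 4 = 48 beats = 8 bars.
B: 30 × 1 = 30 beats = 5 bars.
Total: 8 + 5 = 13 bars.

13 bars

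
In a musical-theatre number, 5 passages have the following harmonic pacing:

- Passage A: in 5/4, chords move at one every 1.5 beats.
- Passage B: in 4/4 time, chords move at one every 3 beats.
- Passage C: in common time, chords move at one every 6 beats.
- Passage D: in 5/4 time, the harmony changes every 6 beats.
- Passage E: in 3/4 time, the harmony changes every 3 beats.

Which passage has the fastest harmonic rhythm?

A: 5 beats/bar ÷ 1.5 beats/chord = 10/3 chords/bar.
B: 4 beats/bar ÷ 3 beats/chord = 4/3 chords/bar.
C: 4 beats/bar ÷ 6 beats/chord = 2/3 chords/bar.
D: 5 beats/bar ÷ 6 beats/chord = 5/6 chords/bar.
E: 3 beats/bar ÷ 3 beats/chord = 1 chord/bar.
Fastest is A at 10/3 chords/bar.

Passage A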